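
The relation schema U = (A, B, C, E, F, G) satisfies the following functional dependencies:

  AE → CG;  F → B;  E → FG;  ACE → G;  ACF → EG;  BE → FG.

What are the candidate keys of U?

{A, E}; {A, C, F}

Attribute A never appears on the right-hand side of any dependency, so A must belong to every candidate key.
{A}⁺ = {A}, which is not all of the schema, so we must add further attributes.
{A, E}⁺: AE→CG adds C, G; E→FG adds F; F→B adds B → {A, B, C, E, F, G}. Minimal: {E}⁺ = {B, E, F, G}; {A}⁺ = {A} — none reach the full schema.
{A, C, F}⁺: F→B adds B; ACF→EG adds E, G → {A, B, C, E, F, G}. Minimal: {C, F}⁺ = {B, C, F}; {A, F}⁺ = {A, B, F}; {A, C}⁺ = {A, C} — none reach the full schema.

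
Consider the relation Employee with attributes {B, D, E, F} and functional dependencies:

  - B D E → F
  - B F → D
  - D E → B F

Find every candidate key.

(D, E), (B, E, F)

Attribute E never appears on the right-hand side of any dependency, so E must belong to every candidate key.
{E}⁺ = {E}, which is not all of the schema, so we must add further attributes.
{D, E}⁺: DE→BF adds B, F → {B, D, E, F}. Minimal: {E}⁺ = {E}; {D}⁺ = {D} — none reach the full schema.
{B, E, F}⁺: BF→D adds D → {B, D, E, F}. Minimal: {E, F}⁺ = {E, F}; {B, F}⁺ = {B, D, F}; {B, E}⁺ = {B, E} — none reach the full schema.
Any other superkey contains one of these as a subset, so there are no further candidate keys.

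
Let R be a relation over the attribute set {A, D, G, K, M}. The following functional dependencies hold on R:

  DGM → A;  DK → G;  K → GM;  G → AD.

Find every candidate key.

Attribute K never appears on the right-hand side of any dependency, so K must belong to every candidate key.
{K}⁺ = {A, D, G, K, M}, which is all of the schema, so {K} is the only candidate key.

(K)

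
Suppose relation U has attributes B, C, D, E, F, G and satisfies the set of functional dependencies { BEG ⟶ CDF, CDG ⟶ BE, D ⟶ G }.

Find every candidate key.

{C, D}; {B, D, E}; {B, E, G}

{C, D}⁺: D→G adds G; CDG→BE adds B, E; BEG→CDF adds F → {B, C, D, E, F, G}. Minimal: {D}⁺ = {D, G}; {C}⁺ = {C} — none reach the full schema.
{B, D, E}⁺: D→G adds G; BEG→CDF adds C, F → {B, C, D, E, F, G}. Minimal: {D, E}⁺ = {D, E, G}; {B, E}⁺ = {B, E}; {B, D}⁺ = {B, D, G} — none reach the full schema.
{B, E, G}⁺: BEG→CDF adds C, D, F → {B, C, D, E, F, G}. Minimal: {E, G}⁺ = {E, G}; {B, G}⁺ = {B, G}; {B, E}⁺ = {B, E} — none reach the full schema.
Any other superkey contains one of these as a subset, so there are no further candidate keys.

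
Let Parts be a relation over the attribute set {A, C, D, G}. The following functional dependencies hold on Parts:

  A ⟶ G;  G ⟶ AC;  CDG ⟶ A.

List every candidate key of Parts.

Attribute D never appears on the right-hand side of any dependency, so D must belong to every candidate key.
{D}⁺ = {D}, which is not all of the schema, so we must add further attributes.
{A, D}⁺: A→G adds G; G→AC adds C → {A, C, D, G}. Minimal: {D}⁺ = {D}; {A}⁺ = {A, C, G} — none reach the full schema.
{D, G}⁺: G→AC adds A, C → {A, C, D, G}. Minimal: {G}⁺ = {A, C, G}; {D}⁺ = {D} — none reach the full schema.
Any other superkey contains one of these as a subset, so there are no further candidate keys.

{A, D}, {D, G}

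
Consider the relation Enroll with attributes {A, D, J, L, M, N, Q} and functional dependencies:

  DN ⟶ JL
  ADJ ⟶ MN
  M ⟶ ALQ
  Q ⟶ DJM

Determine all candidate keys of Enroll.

{M}, {Q}, {A, D, J}, {A, D, N}

{M}⁺: M→ALQ adds A, L, Q; Q→DJM adds D, J; ADJ→MN adds N → {A, D, J, L, M, N, Q}.
{Q}⁺: Q→DJM adds D, J, M; M→ALQ adds A, L; ADJ→MN adds N → {A, D, J, L, M, N, Q}.
{A, D, J}⁺: ADJ→MN adds M, N; M→ALQ adds L, Q → {A, D, J, L, M, N, Q}. Minimal: {D, J}⁺ = {D, J}; {A, J}⁺ = {A, J}; {A, D}⁺ = {A, D} — none reach the full schema.
{A, D, N}⁺: DN→JL adds J, L; ADJ→MN adds M; M→ALQ adds Q → {A, D, J, L, M, N, Q}. Minimal: {D, N}⁺ = {D, J, L, N}; {A, N}⁺ = {A, N}; {A, D}⁺ = {A, D} — none reach the full schema.
Any other superkey contains one of these as a subset, so there are no further candidate keys.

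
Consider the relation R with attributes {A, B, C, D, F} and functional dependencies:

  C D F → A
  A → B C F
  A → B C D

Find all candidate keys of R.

{A}⁺: A→BCF adds B, C, F; A→BCD adds D → {A, B, C, D, F}.
{C, D, F}⁺: CDF→A adds A; A→BCF adds B → {A, B, C, D, F}. Minimal: {D, F}⁺ = {D, F}; {C, F}⁺ = {C, F}; {C, D}⁺ = {C, D} — none reach the full schema.
Any other superkey contains one of these as a subset, so there are no further candidate keys.

{A}, {C, D, F}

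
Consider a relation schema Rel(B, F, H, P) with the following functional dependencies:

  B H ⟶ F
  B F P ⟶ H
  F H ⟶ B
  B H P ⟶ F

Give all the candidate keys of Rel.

Attribute P never appears on the right-hand side of any dependency, so P must belong to every candidate key.
{P}⁺ = {P}, which is not all of the schema, so we must add further attributes.
{B, F, P}⁺: BFP→H adds H → {B, F, H, P}. Minimal: {F, P}⁺ = {F, P}; {B, P}⁺ = {B, P}; {B, F}⁺ = {B, F} — none reach the full schema.
{B, H, P}⁺: BH→F adds F → {B, F, H, P}. Minimal: {H, P}⁺ = {H, P}; {B, P}⁺ = {B, P}; {B, H}⁺ = {B, F, H} — none reach the full schema.
{F, H, P}⁺: FH→B adds B → {B, F, H, P}. Minimal: {H, P}⁺ = {H, P}; {F, P}⁺ = {F, P}; {F, H}⁺ = {B, F, H} — none reach the full schema.
Any other superkey contains one of these as a subset, so there are no further candidate keys.

BFP; BHP; FHP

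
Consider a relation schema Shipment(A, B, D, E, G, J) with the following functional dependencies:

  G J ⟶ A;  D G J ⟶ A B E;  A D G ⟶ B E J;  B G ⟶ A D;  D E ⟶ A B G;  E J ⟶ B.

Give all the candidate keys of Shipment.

{B, G}; {D, E}; {A, D, G}; {D, G, J}; {E, G, J}

{B, G}⁺: BG→AD adds A, D; ADG→BEJ adds E, J → {A, B, D, E, G, J}. Minimal: {G}⁺ = {G}; {B}⁺ = {B} — none reach the full schema.
{D, E}⁺: DE→ABG adds A, B, G; ADG→BEJ adds J → {A, B, D, E, G, J}. Minimal: {E}⁺ = {E}; {D}⁺ = {D} — none reach the full schema.
{A, D, G}⁺: ADG→BEJ adds B, E, J → {A, B, D, E, G, J}. Minimal: {D, G}⁺ = {D, G}; {A, G}⁺ = {A, G}; {A, D}⁺ = {A, D} — none reach the full schema.
{D, G, J}⁺: GJ→A adds A; DGJ→ABE adds B, E → {A, B, D, E, G, J}. Minimal: {G, J}⁺ = {A, G, J}; {D, J}⁺ = {D, J}; {D, G}⁺ = {D, G} — none reach the full schema.
{E, G, J}⁺: GJ→A adds A; EJ→B adds B; BG→AD adds D → {A, B, D, E, G, J}. Minimal: {G, J}⁺ = {A, G, J}; {E, J}⁺ = {B, E, J}; {E, G}⁺ = {E, G} — none reach the full schema.
Any other superkey contains one of these as a subset, so there are no further candidate keys.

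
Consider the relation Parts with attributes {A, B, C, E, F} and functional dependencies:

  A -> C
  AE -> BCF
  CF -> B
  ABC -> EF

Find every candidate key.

{A, B}; {A, E}; {A, F}

Attribute A never appears on the right-hand side of any dependency, so A must belong to every candidate key.
{A}⁺ = {A, C}, which is not all of the schema, so we must add further attributes.
{A, B}⁺: A→C adds C; ABC→EF adds E, F → {A, B, C, E, F}. Minimal: {B}⁺ = {B}; {A}⁺ = {A, C} — none reach the full schema.
{A, E}⁺: A→C adds C; AE→BCF adds B, F → {A, B, C, E, F}. Minimal: {E}⁺ = {E}; {A}⁺ = {A, C} — none reach the full schema.
{A, F}⁺: A→C adds C; CF→B adds B; ABC→EF adds E → {A, B, C, E, F}. Minimal: {F}⁺ = {F}; {A}⁺ = {A, C} — none reach the full schema.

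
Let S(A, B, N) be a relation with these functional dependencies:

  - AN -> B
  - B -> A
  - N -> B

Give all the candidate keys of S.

(N)

{N}⁺: N→B adds B; B→A adds A → {A, B, N}.
No other minimal superkey exists.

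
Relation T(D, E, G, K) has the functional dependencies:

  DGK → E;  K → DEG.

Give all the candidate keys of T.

Attribute K never appears on the right-hand side of any dependency, so K must belong to every candidate key.
{K}⁺ = {D, E, G, K}, which is all of the schema, so {K} is the only candidate key.

K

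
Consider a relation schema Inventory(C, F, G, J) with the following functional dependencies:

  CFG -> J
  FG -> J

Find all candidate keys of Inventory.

Attributes C, F, G never appear on any right-hand side, so every candidate key must contain {C, F, G}.
{C, F, G}⁺ = {C, F, G, J}, which is all of the schema, so {C, F, G} is the only candidate key.

CFG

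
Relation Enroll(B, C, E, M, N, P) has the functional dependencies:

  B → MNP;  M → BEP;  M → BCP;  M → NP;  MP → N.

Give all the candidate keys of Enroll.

{B}⁺: B→MNP adds M, N, P; M→BEP adds E; M→BCP adds C → {B, C, E, M, N, P}.
{M}⁺: M→BEP adds B, E, P; M→BCP adds C; M→NP adds N → {B, C, E, M, N, P}.
Any other superkey contains one of these as a subset, so there are no further candidate keys.

{B}; {M}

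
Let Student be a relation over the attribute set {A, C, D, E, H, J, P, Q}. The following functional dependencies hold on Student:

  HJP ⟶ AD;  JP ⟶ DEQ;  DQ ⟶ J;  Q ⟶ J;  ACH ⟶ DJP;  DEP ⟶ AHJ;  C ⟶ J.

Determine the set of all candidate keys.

{C, P}⁺: C→J adds J; JP→DEQ adds D, E, Q; DEP→AHJ adds A, H → {A, C, D, E, H, J, P, Q}.
{A, C, H}⁺: ACH→DJP adds D, J, P; JP→DEQ adds E, Q → {A, C, D, E, H, J, P, Q}.
Any other superkey contains one of these as a subset, so there are no further candidate keys.

(C, P); (A, C, H)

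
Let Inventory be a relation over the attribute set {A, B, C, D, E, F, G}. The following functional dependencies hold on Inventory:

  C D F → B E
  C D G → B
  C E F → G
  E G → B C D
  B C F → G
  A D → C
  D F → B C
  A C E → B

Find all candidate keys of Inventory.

Attributes A, F never appear on any right-hand side, so every candidate key must contain {A, F}.
{A, F}⁺ = {A, F}, which is not all of the schema, so we must add further attributes.
{A, D, F}⁺: AD→C adds C; DF→BC adds B; CDF→BE adds E; CEF→G adds G → {A, B, C, D, E, F, G}. Minimal: {D, F}⁺ = {B, C, D, E, F, G}; {A, F}⁺ = {A, F}; {A, D}⁺ = {A, C, D} — none reach the full schema.
{A, C, E, F}⁺: CEF→G adds G; EG→BCD adds B, D → {A, B, C, D, E, F, G}. Minimal: {C, E, F}⁺ = {B, C, D, E, F, G}; {A, E, F}⁺ = {A, E, F}; {A, C, F}⁺ = {A, C, F}; … — none reach the full schema.
{A, E, F, G}⁺: EG→BCD adds B, C, D → {A, B, C, D, E, F, G}. Minimal: {E, F, G}⁺ = {B, C, D, E, F, G}; {A, F, G}⁺ = {A, F, G}; {A, E, G}⁺ = {A, B, C, D, E, G}; … — none reach the full schema.
Any other superkey contains one of these as a subset, so there are no further candidate keys.

{A, D, F}; {A, C, E, F}; {A, E, F, G}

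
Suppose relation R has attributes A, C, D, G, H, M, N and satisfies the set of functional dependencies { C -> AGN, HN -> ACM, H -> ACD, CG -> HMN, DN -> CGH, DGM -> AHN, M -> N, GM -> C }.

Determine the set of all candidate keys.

{C}⁺: C→AGN adds A, G, N; CG→HMN adds H, M; H→ACD adds D → {A, C, D, G, H, M, N}.
{H}⁺: H→ACD adds A, C, D; C→AGN adds G, N; HN→ACM adds M → {A, C, D, G, H, M, N}.
{D, M}⁺: M→N adds N; DN→CGH adds C, G, H; DGM→AHN adds A → {A, C, D, G, H, M, N}. Minimal: {M}⁺ = {M, N}; {D}⁺ = {D} — none reach the full schema.
{D, N}⁺: DN→CGH adds C, G, H; C→AGN adds A; HN→ACM adds M → {A, C, D, G, H, M, N}. Minimal: {N}⁺ = {N}; {D}⁺ = {D} — none reach the full schema.
{G, M}⁺: M→N adds N; GM→C adds C; C→AGN adds A; CG→HMN adds H; H→ACD adds D → {A, C, D, G, H, M, N}. Minimal: {M}⁺ = {M, N}; {G}⁺ = {G} — none reach the full schema.

{C}, {H}, {D, M}, {D, N}, {G, M}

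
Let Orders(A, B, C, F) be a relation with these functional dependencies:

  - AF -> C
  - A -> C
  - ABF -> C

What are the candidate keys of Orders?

ABF

Attributes A, B, F never appear on any right-hand side, so every candidate key must contain {A, B, F}.
{A, B, F}⁺ = {A, B, C, F}, which is all of the schema, so {A, B, F} is the only candidate key.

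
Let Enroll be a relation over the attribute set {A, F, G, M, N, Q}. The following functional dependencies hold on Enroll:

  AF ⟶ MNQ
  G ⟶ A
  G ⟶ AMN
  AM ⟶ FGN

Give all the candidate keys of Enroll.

{G}, {A, F}, {A, M}

{G}⁺: G→A adds A; G→AMN adds M, N; AM→FGN adds F; AF→MNQ adds Q → {A, F, G, M, N, Q}.
{A, F}⁺: AF→MNQ adds M, N, Q; AM→FGN adds G → {A, F, G, M, N, Q}.
{A, M}⁺: AM→FGN adds F, G, N; AF→MNQ adds Q → {A, F, G, M, N, Q}.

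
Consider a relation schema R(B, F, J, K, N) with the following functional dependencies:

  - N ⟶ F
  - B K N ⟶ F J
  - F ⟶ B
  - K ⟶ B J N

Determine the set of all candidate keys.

(K)

{K}⁺: K→BJN adds B, J, N; N→F adds F → {B, F, J, K, N}.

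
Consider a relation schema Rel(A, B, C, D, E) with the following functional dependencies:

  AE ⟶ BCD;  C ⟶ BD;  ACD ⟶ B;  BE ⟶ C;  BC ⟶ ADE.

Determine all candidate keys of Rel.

{C}⁺: C→BD adds B, D; BC→ADE adds A, E → {A, B, C, D, E}.
{A, E}⁺: AE→BCD adds B, C, D → {A, B, C, D, E}. Minimal: {E}⁺ = {E}; {A}⁺ = {A} — none reach the full schema.
{B, E}⁺: BE→C adds C; BC→ADE adds A, D → {A, B, C, D, E}. Minimal: {E}⁺ = {E}; {B}⁺ = {B} — none reach the full schema.

{C}, {A, E}, {B, E}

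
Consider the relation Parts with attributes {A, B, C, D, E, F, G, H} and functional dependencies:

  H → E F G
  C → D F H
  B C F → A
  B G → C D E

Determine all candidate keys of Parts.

{B, C}⁺: C→DFH adds D, F, H; BCF→A adds A; H→EFG adds E, G → {A, B, C, D, E, F, G, H}.
{B, G}⁺: BG→CDE adds C, D, E; C→DFH adds F, H; BCF→A adds A → {A, B, C, D, E, F, G, H}.
{B, H}⁺: H→EFG adds E, F, G; BG→CDE adds C, D; BCF→A adds A → {A, B, C, D, E, F, G, H}.

(B, C), (B, G), (B, H)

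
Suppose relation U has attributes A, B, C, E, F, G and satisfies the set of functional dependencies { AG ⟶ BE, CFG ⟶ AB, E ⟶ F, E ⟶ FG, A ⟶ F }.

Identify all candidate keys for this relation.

Attribute C never appears on the right-hand side of any dependency, so C must belong to every candidate key.
{C}⁺ = {C}, which is not all of the schema, so we must add further attributes.
{C, E}⁺: E→F adds F; E→FG adds G; CFG→AB adds A, B → {A, B, C, E, F, G}. Minimal: {E}⁺ = {E, F, G}; {C}⁺ = {C} — none reach the full schema.
{A, C, G}⁺: AG→BE adds B, E; E→F adds F → {A, B, C, E, F, G}. Minimal: {C, G}⁺ = {C, G}; {A, G}⁺ = {A, B, E, F, G}; {A, C}⁺ = {A, C, F} — none reach the full schema.
{C, F, G}⁺: CFG→AB adds A, B; AG→BE adds E → {A, B, C, E, F, G}. Minimal: {F, G}⁺ = {F, G}; {C, G}⁺ = {C, G}; {C, F}⁺ = {C, F} — none reach the full schema.

(C, E), (A, C, G), (C, F, G)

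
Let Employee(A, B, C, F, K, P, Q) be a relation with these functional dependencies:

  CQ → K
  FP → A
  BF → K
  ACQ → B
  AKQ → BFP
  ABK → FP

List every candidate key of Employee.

ACQ; CFPQ

Attributes C, Q never appear on any right-hand side, so every candidate key must contain {C, Q}.
{C, Q}⁺ = {C, K, Q}, which is not all of the schema, so we must add further attributes.
{A, C, Q}⁺: CQ→K adds K; ACQ→B adds B; AKQ→BFP adds F, P → {A, B, C, F, K, P, Q}. Minimal: {C, Q}⁺ = {C, K, Q}; {A, Q}⁺ = {A, Q}; {A, C}⁺ = {A, C} — none reach the full schema.
{C, F, P, Q}⁺: CQ→K adds K; FP→A adds A; ACQ→B adds B → {A, B, C, F, K, P, Q}. Minimal: {F, P, Q}⁺ = {A, F, P, Q}; {C, P, Q}⁺ = {C, K, P, Q}; {C, F, Q}⁺ = {C, F, K, Q}; … — none reach the full schema.
Any other superkey contains one of these as a subset, so there are no further candidate keys.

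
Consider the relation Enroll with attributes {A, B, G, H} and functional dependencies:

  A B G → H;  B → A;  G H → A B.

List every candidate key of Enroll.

Attribute G never appears on the right-hand side of any dependency, so G must belong to every candidate key.
{G}⁺ = {G}, which is not all of the schema, so we must add further attributes.
{B, G}⁺: B→A adds A; ABG→H adds H → {A, B, G, H}. Minimal: {G}⁺ = {G}; {B}⁺ = {A, B} — none reach the full schema.
{G, H}⁺: GH→AB adds A, B → {A, B, G, H}. Minimal: {H}⁺ = {H}; {G}⁺ = {G} — none reach the full schema.
Any other superkey contains one of these as a subset, so there are no further candidate keys.

(B, G), (G, H)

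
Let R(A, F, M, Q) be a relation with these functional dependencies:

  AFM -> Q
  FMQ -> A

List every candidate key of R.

Attributes F, M never appear on any right-hand side, so every candidate key must contain {F, M}.
{F, M}⁺ = {F, M}, which is not all of the schema, so we must add further attributes.
{A, F, M}⁺: AFM→Q adds Q → {A, F, M, Q}. Minimal: {F, M}⁺ = {F, M}; {A, M}⁺ = {A, M}; {A, F}⁺ = {A, F} — none reach the full schema.
{F, M, Q}⁺: FMQ→A adds A → {A, F, M, Q}. Minimal: {M, Q}⁺ = {M, Q}; {F, Q}⁺ = {F, Q}; {F, M}⁺ = {F, M} — none reach the full schema.
Any other superkey contains one of these as a subset, so there are no further candidate keys.

{A, F, M}; {F, M, Q}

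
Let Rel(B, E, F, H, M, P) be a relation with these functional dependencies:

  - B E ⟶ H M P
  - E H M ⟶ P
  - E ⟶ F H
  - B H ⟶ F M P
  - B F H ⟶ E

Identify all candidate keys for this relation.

Attribute B never appears on the right-hand side of any dependency, so B must belong to every candidate key.
{B}⁺ = {B}, which is not all of the schema, so we must add further attributes.
{B, E}⁺: BE→HMP adds H, M, P; E→FH adds F → {B, E, F, H, M, P}.
{B, H}⁺: BH→FMP adds F, M, P; BFH→E adds E → {B, E, F, H, M, P}.
Any other superkey contains one of these as a subset, so there are no further candidate keys.

{B, E}, {B, H}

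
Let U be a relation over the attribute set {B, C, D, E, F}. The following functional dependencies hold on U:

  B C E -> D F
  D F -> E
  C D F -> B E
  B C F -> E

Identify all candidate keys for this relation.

{B, C, E}, {B, C, F}, {C, D, F}

Attribute C never appears on the right-hand side of any dependency, so C must belong to every candidate key.
{C}⁺ = {C}, which is not all of the schema, so we must add further attributes.
{B, C, E}⁺: BCE→DF adds D, F → {B, C, D, E, F}. Minimal: {C, E}⁺ = {C, E}; {B, E}⁺ = {B, E}; {B, C}⁺ = {B, C} — none reach the full schema.
{B, C, F}⁺: BCF→E adds E; BCE→DF adds D → {B, C, D, E, F}. Minimal: {C, F}⁺ = {C, F}; {B, F}⁺ = {B, F}; {B, C}⁺ = {B, C} — none reach the full schema.
{C, D, F}⁺: DF→E adds E; CDF→BE adds B → {B, C, D, E, F}. Minimal: {D, F}⁺ = {D, E, F}; {C, F}⁺ = {C, F}; {C, D}⁺ = {C, D} — none reach the full schema.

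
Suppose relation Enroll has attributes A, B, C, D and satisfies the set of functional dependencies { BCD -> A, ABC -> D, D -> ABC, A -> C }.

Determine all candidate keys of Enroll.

{D}, {A, B}

{D}⁺: D→ABC adds A, B, C → {A, B, C, D}.
{A, B}⁺: A→C adds C; ABC→D adds D → {A, B, C, D}. Minimal: {B}⁺ = {B}; {A}⁺ = {A, C} — none reach the full schema.
Any other superkey contains one of these as a subset, so there are no further candidate keys.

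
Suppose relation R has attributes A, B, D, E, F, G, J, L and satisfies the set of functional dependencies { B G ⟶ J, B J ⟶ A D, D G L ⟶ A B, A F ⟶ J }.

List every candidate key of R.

Attributes E, F, G, L never appear on any right-hand side, so every candidate key must contain {E, F, G, L}.
{E, F, G, L}⁺ = {E, F, G, L}, which is not all of the schema, so we must add further attributes.
{B, E, F, G, L}⁺: BG→J adds J; BJ→AD adds A, D → {A, B, D, E, F, G, J, L}.
{D, E, F, G, L}⁺: DGL→AB adds A, B; AF→J adds J → {A, B, D, E, F, G, J, L}.
Any other superkey contains one of these as a subset, so there are no further candidate keys.

{B, E, F, G, L}, {D, E, F, G, L}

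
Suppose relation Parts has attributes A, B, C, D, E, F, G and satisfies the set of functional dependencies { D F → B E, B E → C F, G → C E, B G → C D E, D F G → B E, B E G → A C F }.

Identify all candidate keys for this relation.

Attribute G never appears on the right-hand side of any dependency, so G must belong to every candidate key.
{G}⁺ = {C, E, G}, which is not all of the schema, so we must add further attributes.
{B, G}⁺: G→CE adds C, E; BG→CDE adds D; BEG→ACF adds A, F → {A, B, C, D, E, F, G}. Minimal: {G}⁺ = {C, E, G}; {B}⁺ = {B} — none reach the full schema.
{D, F, G}⁺: DF→BE adds B, E; BE→CF adds C; BEG→ACF adds A → {A, B, C, D, E, F, G}. Minimal: {F, G}⁺ = {C, E, F, G}; {D, G}⁺ = {C, D, E, G}; {D, F}⁺ = {B, C, D, E, F} — none reach the full schema.

BG, DFG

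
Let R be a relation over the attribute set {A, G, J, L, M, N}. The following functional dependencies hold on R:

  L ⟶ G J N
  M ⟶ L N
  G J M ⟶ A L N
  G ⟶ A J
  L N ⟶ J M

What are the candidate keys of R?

{L}, {M}

{L}⁺: L→GJN adds G, J, N; G→AJ adds A; LN→JM adds M → {A, G, J, L, M, N}.
{M}⁺: M→LN adds L, N; LN→JM adds J; L→GJN adds G; GJM→ALN adds A → {A, G, J, L, M, N}.
Any other superkey contains one of these as a subset, so there are no further candidate keys.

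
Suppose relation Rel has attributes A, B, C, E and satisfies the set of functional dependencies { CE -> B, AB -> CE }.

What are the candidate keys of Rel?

{A, B}, {A, C, E}

Attribute A never appears on the right-hand side of any dependency, so A must belong to every candidate key.
{A}⁺ = {A}, which is not all of the schema, so we must add further attributes.
{A, B}⁺: AB→CE adds C, E → {A, B, C, E}. Minimal: {B}⁺ = {B}; {A}⁺ = {A} — none reach the full schema.
{A, C, E}⁺: CE→B adds B → {A, B, C, E}. Minimal: {C, E}⁺ = {B, C, E}; {A, E}⁺ = {A, E}; {A, C}⁺ = {A, C} — none reach the full schema.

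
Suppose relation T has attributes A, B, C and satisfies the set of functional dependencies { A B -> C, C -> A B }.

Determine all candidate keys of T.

{C}; {A, B}

{C}⁺: C→AB adds A, B → {A, B, C}.
{A, B}⁺: AB→C adds C → {A, B, C}.
Any other superkey contains one of these as a subset, so there are no further candidate keys.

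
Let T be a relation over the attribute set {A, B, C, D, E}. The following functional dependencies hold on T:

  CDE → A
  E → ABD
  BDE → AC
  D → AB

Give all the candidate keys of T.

E

Attribute E never appears on the right-hand side of any dependency, so E must belong to every candidate key.
{E}⁺ = {A, B, C, D, E}, which is all of the schema, so {E} is the only candidate key.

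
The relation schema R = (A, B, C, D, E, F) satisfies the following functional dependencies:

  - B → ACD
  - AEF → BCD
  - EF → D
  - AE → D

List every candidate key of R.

Attributes E, F never appear on any right-hand side, so every candidate key must contain {E, F}.
{E, F}⁺ = {D, E, F}, which is not all of the schema, so we must add further attributes.
{A, E, F}⁺: AEF→BCD adds B, C, D → {A, B, C, D, E, F}. Minimal: {E, F}⁺ = {D, E, F}; {A, F}⁺ = {A, F}; {A, E}⁺ = {A, D, E} — none reach the full schema.
{B, E, F}⁺: B→ACD adds A, C, D → {A, B, C, D, E, F}. Minimal: {E, F}⁺ = {D, E, F}; {B, F}⁺ = {A, B, C, D, F}; {B, E}⁺ = {A, B, C, D, E} — none reach the full schema.

{A, E, F}, {B, E, F}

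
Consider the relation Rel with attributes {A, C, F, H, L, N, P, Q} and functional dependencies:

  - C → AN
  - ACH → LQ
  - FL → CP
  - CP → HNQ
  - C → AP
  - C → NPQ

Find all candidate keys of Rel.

Attribute F never appears on the right-hand side of any dependency, so F must belong to every candidate key.
{F}⁺ = {F}, which is not all of the schema, so we must add further attributes.
{C, F}⁺: C→AN adds A, N; C→AP adds P; C→NPQ adds Q; CP→HNQ adds H; ACH→LQ adds L → {A, C, F, H, L, N, P, Q}.
{F, L}⁺: FL→CP adds C, P; CP→HNQ adds H, N, Q; C→AP adds A → {A, C, F, H, L, N, P, Q}.

(C, F), (F, L)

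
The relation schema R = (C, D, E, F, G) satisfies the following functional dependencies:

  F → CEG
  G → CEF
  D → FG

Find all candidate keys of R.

Attribute D never appears on the right-hand side of any dependency, so D must belong to every candidate key.
{D}⁺ = {C, D, E, F, G}, which is all of the schema, so {D} is the only candidate key.

{D}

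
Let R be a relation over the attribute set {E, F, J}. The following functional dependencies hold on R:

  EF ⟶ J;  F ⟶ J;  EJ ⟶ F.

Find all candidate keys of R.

(E, F), (E, J)

{E, F}⁺: EF→J adds J → {E, F, J}. Minimal: {F}⁺ = {F, J}; {E}⁺ = {E} — none reach the full schema.
{E, J}⁺: EJ→F adds F → {E, F, J}. Minimal: {J}⁺ = {J}; {E}⁺ = {E} — none reach the full schema.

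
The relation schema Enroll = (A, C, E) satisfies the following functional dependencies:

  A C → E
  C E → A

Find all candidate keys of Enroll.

Attribute C never appears on the right-hand side of any dependency, so C must belong to every candidate key.
{C}⁺ = {C}, which is not all of the schema, so we must add further attributes.
{A, C}⁺: AC→E adds E → {A, C, E}. Minimal: {C}⁺ = {C}; {A}⁺ = {A} — none reach the full schema.
{C, E}⁺: CE→A adds A → {A, C, E}. Minimal: {E}⁺ = {E}; {C}⁺ = {C} — none reach the full schema.
Any other superkey contains one of these as a subset, so there are no further candidate keys.

(A, C), (C, E)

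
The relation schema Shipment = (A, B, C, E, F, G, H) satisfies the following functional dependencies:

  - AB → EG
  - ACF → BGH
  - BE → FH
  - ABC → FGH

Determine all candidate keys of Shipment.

Attributes A, C never appear on any right-hand side, so every candidate key must contain {A, C}.
{A, C}⁺ = {A, C}, which is not all of the schema, so we must add further attributes.
{A, B, C}⁺: AB→EG adds E, G; BE→FH adds F, H → {A, B, C, E, F, G, H}. Minimal: {B, C}⁺ = {B, C}; {A, C}⁺ = {A, C}; {A, B}⁺ = {A, B, E, F, G, H} — none reach the full schema.
{A, C, F}⁺: ACF→BGH adds B, G, H; AB→EG adds E → {A, B, C, E, F, G, H}. Minimal: {C, F}⁺ = {C, F}; {A, F}⁺ = {A, F}; {A, C}⁺ = {A, C} — none reach the full schema.
Any other superkey contains one of these as a subset, so there are no further candidate keys.

(A, B, C), (A, C, F)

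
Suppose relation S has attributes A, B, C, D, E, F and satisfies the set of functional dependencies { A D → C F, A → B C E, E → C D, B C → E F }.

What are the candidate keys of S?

Attribute A never appears on the right-hand side of any dependency, so A must belong to every candidate key.
{A}⁺ = {A, B, C, D, E, F}, which is all of the schema, so {A} is the only candidate key.

(A)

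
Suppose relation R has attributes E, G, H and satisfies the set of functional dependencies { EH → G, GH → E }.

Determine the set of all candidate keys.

Attribute H never appears on the right-hand side of any dependency, so H must belong to every candidate key.
{H}⁺ = {H}, which is not all of the schema, so we must add further attributes.
{E, H}⁺: EH→G adds G → {E, G, H}. Minimal: {H}⁺ = {H}; {E}⁺ = {E} — none reach the full schema.
{G, H}⁺: GH→E adds E → {E, G, H}. Minimal: {H}⁺ = {H}; {G}⁺ = {G} — none reach the full schema.

{E, H}, {G, H}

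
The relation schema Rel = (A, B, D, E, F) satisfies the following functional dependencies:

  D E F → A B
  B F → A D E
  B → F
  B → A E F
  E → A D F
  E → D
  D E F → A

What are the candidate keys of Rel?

{B}⁺: B→F adds F; B→AEF adds A, E; E→ADF adds D → {A, B, D, E, F}.
{E}⁺: E→ADF adds A, D, F; DEF→AB adds B → {A, B, D, E, F}.

(B), (E)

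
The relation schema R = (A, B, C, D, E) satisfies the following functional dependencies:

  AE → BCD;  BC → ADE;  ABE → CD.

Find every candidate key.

{A, E}⁺: AE→BCD adds B, C, D → {A, B, C, D, E}. Minimal: {E}⁺ = {E}; {A}⁺ = {A} — none reach the full schema.
{B, C}⁺: BC→ADE adds A, D, E → {A, B, C, D, E}. Minimal: {C}⁺ = {C}; {B}⁺ = {B} — none reach the full schema.

{A, E}, {B, C}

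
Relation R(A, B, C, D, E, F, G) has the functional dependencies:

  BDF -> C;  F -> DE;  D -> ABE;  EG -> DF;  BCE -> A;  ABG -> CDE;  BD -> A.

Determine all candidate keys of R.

Attribute G never appears on the right-hand side of any dependency, so G must belong to every candidate key.
{G}⁺ = {G}, which is not all of the schema, so we must add further attributes.
{D, G}⁺: D→ABE adds A, B, E; EG→DF adds F; ABG→CDE adds C → {A, B, C, D, E, F, G}.
{E, G}⁺: EG→DF adds D, F; D→ABE adds A, B; ABG→CDE adds C → {A, B, C, D, E, F, G}.
{F, G}⁺: F→DE adds D, E; D→ABE adds A, B; ABG→CDE adds C → {A, B, C, D, E, F, G}.
{A, B, G}⁺: ABG→CDE adds C, D, E; EG→DF adds F → {A, B, C, D, E, F, G}.

{D, G}; {E, G}; {F, G}; {A, B, G}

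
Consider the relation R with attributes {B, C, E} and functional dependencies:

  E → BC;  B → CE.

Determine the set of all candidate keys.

{B}⁺: B→CE adds C, E → {B, C, E}.
{E}⁺: E→BC adds B, C → {B, C, E}.

(B); (E)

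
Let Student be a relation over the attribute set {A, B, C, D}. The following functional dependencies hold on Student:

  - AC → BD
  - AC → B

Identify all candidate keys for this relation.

Attributes A, C never appear on any right-hand side, so every candidate key must contain {A, C}.
{A, C}⁺ = {A, B, C, D}, which is all of the schema, so {A, C} is the only candidate key.

{A, C}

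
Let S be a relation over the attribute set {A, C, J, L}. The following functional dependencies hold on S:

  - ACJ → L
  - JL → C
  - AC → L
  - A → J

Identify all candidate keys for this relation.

AC; AL

Attribute A never appears on the right-hand side of any dependency, so A must belong to every candidate key.
{A}⁺ = {A, J}, which is not all of the schema, so we must add further attributes.
{A, C}⁺: AC→L adds L; A→J adds J → {A, C, J, L}.
{A, L}⁺: A→J adds J; JL→C adds C → {A, C, J, L}.
Any other superkey contains one of these as a subset, so there are no further candidate keys.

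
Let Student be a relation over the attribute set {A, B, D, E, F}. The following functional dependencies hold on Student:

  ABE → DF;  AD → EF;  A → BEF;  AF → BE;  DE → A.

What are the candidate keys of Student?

{A}⁺: A→BEF adds B, E, F; ABE→DF adds D → {A, B, D, E, F}.
{D, E}⁺: DE→A adds A; AD→EF adds F; A→BEF adds B → {A, B, D, E, F}. Minimal: {E}⁺ = {E}; {D}⁺ = {D} — none reach the full schema.
Any other superkey contains one of these as a subset, so there are no further candidate keys.

{A}, {D, E}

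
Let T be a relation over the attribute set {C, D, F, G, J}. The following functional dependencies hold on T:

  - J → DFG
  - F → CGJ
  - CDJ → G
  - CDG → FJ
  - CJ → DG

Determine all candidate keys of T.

{F}⁺: F→CGJ adds C, G, J; CJ→DG adds D → {C, D, F, G, J}.
{J}⁺: J→DFG adds D, F, G; F→CGJ adds C → {C, D, F, G, J}.
{C, D, G}⁺: CDG→FJ adds F, J → {C, D, F, G, J}.

(F); (J); (C, D, G)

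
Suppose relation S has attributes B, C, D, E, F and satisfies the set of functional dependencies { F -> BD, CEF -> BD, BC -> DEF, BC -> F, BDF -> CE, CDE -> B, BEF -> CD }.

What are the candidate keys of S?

{F}⁺: F→BD adds B, D; BDF→CE adds C, E → {B, C, D, E, F}.
{B, C}⁺: BC→DEF adds D, E, F → {B, C, D, E, F}. Minimal: {C}⁺ = {C}; {B}⁺ = {B} — none reach the full schema.
{C, D, E}⁺: CDE→B adds B; BC→DEF adds F → {B, C, D, E, F}. Minimal: {D, E}⁺ = {D, E}; {C, E}⁺ = {C, E}; {C, D}⁺ = {C, D} — none reach the full schema.

F, BC, CDE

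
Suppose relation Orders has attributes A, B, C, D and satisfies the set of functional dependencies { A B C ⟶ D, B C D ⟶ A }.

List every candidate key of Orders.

(A, B, C), (B, C, D)

Attributes B, C never appear on any right-hand side, so every candidate key must contain {B, C}.
{B, C}⁺ = {B, C}, which is not all of the schema, so we must add further attributes.
{A, B, C}⁺: ABC→D adds D → {A, B, C, D}.
{B, C, D}⁺: BCD→A adds A → {A, B, C, D}.
Any other superkey contains one of these as a subset, so there are no further candidate keys.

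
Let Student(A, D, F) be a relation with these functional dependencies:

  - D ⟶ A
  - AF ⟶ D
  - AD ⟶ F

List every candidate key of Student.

{D}⁺: D→A adds A; AD→F adds F → {A, D, F}.
{A, F}⁺: AF→D adds D → {A, D, F}. Minimal: {F}⁺ = {F}; {A}⁺ = {A} — none reach the full schema.

{D}; {A, F}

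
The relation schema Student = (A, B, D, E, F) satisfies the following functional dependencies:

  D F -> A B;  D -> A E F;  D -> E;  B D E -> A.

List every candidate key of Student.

(D)

Attribute D never appears on the right-hand side of any dependency, so D must belong to every candidate key.
{D}⁺ = {A, B, D, E, F}, which is all of the schema, so {D} is the only candidate key.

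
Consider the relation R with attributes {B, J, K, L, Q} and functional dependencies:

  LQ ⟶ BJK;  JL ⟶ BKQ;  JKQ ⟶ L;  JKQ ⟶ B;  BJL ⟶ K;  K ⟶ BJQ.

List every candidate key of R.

{K}⁺: K→BJQ adds B, J, Q; JKQ→L adds L → {B, J, K, L, Q}.
{J, L}⁺: JL→BKQ adds B, K, Q → {B, J, K, L, Q}. Minimal: {L}⁺ = {L}; {J}⁺ = {J} — none reach the full schema.
{L, Q}⁺: LQ→BJK adds B, J, K → {B, J, K, L, Q}. Minimal: {Q}⁺ = {Q}; {L}⁺ = {L} — none reach the full schema.
Any other superkey contains one of these as a subset, so there are no further candidate keys.

K, JL, LQ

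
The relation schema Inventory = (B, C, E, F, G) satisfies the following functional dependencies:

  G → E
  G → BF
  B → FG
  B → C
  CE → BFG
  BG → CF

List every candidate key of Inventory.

{B}⁺: B→FG adds F, G; B→C adds C; G→E adds E → {B, C, E, F, G}.
{G}⁺: G→E adds E; G→BF adds B, F; B→C adds C → {B, C, E, F, G}.
{C, E}⁺: CE→BFG adds B, F, G → {B, C, E, F, G}.
Any other superkey contains one of these as a subset, so there are no further candidate keys.

{B}, {G}, {C, E}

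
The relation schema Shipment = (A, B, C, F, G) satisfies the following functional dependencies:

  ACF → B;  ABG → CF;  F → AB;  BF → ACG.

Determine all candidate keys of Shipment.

{F}⁺: F→AB adds A, B; BF→ACG adds C, G → {A, B, C, F, G}.
{A, B, G}⁺: ABG→CF adds C, F → {A, B, C, F, G}. Minimal: {B, G}⁺ = {B, G}; {A, G}⁺ = {A, G}; {A, B}⁺ = {A, B} — none reach the full schema.
Any other superkey contains one of these as a subset, so there are no further candidate keys.

F, ABG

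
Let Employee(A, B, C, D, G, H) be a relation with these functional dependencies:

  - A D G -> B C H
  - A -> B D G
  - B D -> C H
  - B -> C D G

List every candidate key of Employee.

Attribute A never appears on the right-hand side of any dependency, so A must belong to every candidate key.
{A}⁺ = {A, B, C, D, G, H}, which is all of the schema, so {A} is the only candidate key.

A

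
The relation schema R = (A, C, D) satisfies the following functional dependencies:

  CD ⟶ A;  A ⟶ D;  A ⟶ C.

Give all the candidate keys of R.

{A}⁺: A→D adds D; A→C adds C → {A, C, D}.
{C, D}⁺: CD→A adds A → {A, C, D}. Minimal: {D}⁺ = {D}; {C}⁺ = {C} — none reach the full schema.

{A}, {C, D}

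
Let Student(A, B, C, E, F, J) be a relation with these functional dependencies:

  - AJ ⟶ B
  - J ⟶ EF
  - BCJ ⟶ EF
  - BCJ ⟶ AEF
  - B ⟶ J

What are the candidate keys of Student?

Attribute C never appears on the right-hand side of any dependency, so C must belong to every candidate key.
{C}⁺ = {C}, which is not all of the schema, so we must add further attributes.
{B, C}⁺: B→J adds J; J→EF adds E, F; BCJ→AEF adds A → {A, B, C, E, F, J}.
{A, C, J}⁺: AJ→B adds B; J→EF adds E, F → {A, B, C, E, F, J}.
Any other superkey contains one of these as a subset, so there are no further candidate keys.

{B, C}, {A, C, J}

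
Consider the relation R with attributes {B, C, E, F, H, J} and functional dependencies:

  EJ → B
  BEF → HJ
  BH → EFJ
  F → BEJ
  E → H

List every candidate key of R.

Attribute C never appears on the right-hand side of any dependency, so C must belong to every candidate key.
{C}⁺ = {C}, which is not all of the schema, so we must add further attributes.
{C, F}⁺: F→BEJ adds B, E, J; E→H adds H → {B, C, E, F, H, J}.
{B, C, E}⁺: E→H adds H; BH→EFJ adds F, J → {B, C, E, F, H, J}.
{B, C, H}⁺: BH→EFJ adds E, F, J → {B, C, E, F, H, J}.
{C, E, J}⁺: EJ→B adds B; E→H adds H; BH→EFJ adds F → {B, C, E, F, H, J}.

{C, F}, {B, C, E}, {B, C, H}, {C, E, J}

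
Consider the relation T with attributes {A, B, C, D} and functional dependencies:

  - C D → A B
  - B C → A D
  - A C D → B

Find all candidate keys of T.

Attribute C never appears on the right-hand side of any dependency, so C must belong to every candidate key.
{C}⁺ = {C}, which is not all of the schema, so we must add further attributes.
{B, C}⁺: BC→AD adds A, D → {A, B, C, D}. Minimal: {C}⁺ = {C}; {B}⁺ = {B} — none reach the full schema.
{C, D}⁺: CD→AB adds A, B → {A, B, C, D}. Minimal: {D}⁺ = {D}; {C}⁺ = {C} — none reach the full schema.
Any other superkey contains one of these as a subset, so there are no further candidate keys.

BC, CD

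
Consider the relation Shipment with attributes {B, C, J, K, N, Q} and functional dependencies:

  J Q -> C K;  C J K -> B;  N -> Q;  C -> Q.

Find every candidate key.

Attributes J, N never appear on any right-hand side, so every candidate key must contain {J, N}.
{J, N}⁺ = {B, C, J, K, N, Q}, which is all of the schema, so {J, N} is the only candidate key.

JN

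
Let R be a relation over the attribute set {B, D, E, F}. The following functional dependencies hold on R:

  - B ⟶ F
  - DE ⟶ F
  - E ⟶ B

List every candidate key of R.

Attributes D, E never appear on any right-hand side, so every candidate key must contain {D, E}.
{D, E}⁺ = {B, D, E, F}, which is all of the schema, so {D, E} is the only candidate key.

DE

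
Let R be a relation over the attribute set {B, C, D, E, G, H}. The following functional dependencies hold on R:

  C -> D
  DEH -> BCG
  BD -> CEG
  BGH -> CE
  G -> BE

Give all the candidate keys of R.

Attribute H never appears on the right-hand side of any dependency, so H must belong to every candidate key.
{H}⁺ = {H}, which is not all of the schema, so we must add further attributes.
{G, H}⁺: G→BE adds B, E; BGH→CE adds C; C→D adds D → {B, C, D, E, G, H}. Minimal: {H}⁺ = {H}; {G}⁺ = {B, E, G} — none reach the full schema.
{B, C, H}⁺: C→D adds D; BD→CEG adds E, G → {B, C, D, E, G, H}. Minimal: {C, H}⁺ = {C, D, H}; {B, H}⁺ = {B, H}; {B, C}⁺ = {B, C, D, E, G} — none reach the full schema.
{B, D, H}⁺: BD→CEG adds C, E, G → {B, C, D, E, G, H}. Minimal: {D, H}⁺ = {D, H}; {B, H}⁺ = {B, H}; {B, D}⁺ = {B, C, D, E, G} — none reach the full schema.
{C, E, H}⁺: C→D adds D; DEH→BCG adds B, G → {B, C, D, E, G, H}. Minimal: {E, H}⁺ = {E, H}; {C, H}⁺ = {C, D, H}; {C, E}⁺ = {C, D, E} — none reach the full schema.
{D, E, H}⁺: DEH→BCG adds B, C, G → {B, C, D, E, G, H}. Minimal: {E, H}⁺ = {E, H}; {D, H}⁺ = {D, H}; {D, E}⁺ = {D, E} — none reach the full schema.

GH; BCH; BDH; CEH; DEH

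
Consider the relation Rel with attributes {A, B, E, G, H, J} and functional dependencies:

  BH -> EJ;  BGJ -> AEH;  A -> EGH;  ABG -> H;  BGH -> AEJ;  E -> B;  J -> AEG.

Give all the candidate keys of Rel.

{A}⁺: A→EGH adds E, G, H; E→B adds B; BH→EJ adds J → {A, B, E, G, H, J}.
{J}⁺: J→AEG adds A, E, G; A→EGH adds H; E→B adds B → {A, B, E, G, H, J}.
{B, H}⁺: BH→EJ adds E, J; J→AEG adds A, G → {A, B, E, G, H, J}.
{E, H}⁺: E→B adds B; BH→EJ adds J; J→AEG adds A, G → {A, B, E, G, H, J}.
Any other superkey contains one of these as a subset, so there are no further candidate keys.

A; J; BH; EH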